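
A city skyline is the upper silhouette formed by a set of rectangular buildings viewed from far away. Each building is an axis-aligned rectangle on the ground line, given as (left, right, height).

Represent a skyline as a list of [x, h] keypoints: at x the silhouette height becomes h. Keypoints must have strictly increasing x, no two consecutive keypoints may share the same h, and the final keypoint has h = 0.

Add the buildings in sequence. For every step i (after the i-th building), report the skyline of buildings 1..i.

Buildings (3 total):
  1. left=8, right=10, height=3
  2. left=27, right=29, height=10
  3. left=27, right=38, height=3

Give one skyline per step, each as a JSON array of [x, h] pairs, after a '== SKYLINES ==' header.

== SKYLINES ==
[[8,3],[10,0]]
[[8,3],[10,0],[27,10],[29,0]]
[[8,3],[10,0],[27,10],[29,3],[38,0]]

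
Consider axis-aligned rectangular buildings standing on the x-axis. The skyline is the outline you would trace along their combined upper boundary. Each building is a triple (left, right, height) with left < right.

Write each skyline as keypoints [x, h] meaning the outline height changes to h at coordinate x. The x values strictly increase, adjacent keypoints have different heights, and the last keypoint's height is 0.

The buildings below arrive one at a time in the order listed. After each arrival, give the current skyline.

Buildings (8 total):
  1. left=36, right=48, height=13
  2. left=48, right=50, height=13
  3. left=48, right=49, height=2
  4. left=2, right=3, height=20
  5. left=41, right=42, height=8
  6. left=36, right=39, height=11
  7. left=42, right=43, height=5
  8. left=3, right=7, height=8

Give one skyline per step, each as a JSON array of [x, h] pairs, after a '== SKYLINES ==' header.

== SKYLINES ==
[[36,13],[48,0]]
[[36,13],[50,0]]
[[36,13],[50,0]]
[[2,20],[3,0],[36,13],[50,0]]
[[2,20],[3,0],[36,13],[50,0]]
[[2,20],[3,0],[36,13],[50,0]]
[[2,20],[3,0],[36,13],[50,0]]
[[2,20],[3,8],[7,0],[36,13],[50,0]]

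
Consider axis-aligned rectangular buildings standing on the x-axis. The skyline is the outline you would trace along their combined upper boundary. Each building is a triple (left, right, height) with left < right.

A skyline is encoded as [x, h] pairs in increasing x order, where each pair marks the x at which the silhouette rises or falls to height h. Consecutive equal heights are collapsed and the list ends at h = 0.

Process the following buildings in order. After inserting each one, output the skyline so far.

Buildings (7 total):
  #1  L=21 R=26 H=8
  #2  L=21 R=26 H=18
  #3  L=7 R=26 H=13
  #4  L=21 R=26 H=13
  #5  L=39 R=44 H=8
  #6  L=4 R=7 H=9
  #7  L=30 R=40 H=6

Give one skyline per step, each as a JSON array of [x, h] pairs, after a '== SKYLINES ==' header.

== SKYLINES ==
[[21,8],[26,0]]
[[21,18],[26,0]]
[[7,13],[21,18],[26,0]]
[[7,13],[21,18],[26,0]]
[[7,13],[21,18],[26,0],[39,8],[44,0]]
[[4,9],[7,13],[21,18],[26,0],[39,8],[44,0]]
[[4,9],[7,13],[21,18],[26,0],[30,6],[39,8],[44,0]]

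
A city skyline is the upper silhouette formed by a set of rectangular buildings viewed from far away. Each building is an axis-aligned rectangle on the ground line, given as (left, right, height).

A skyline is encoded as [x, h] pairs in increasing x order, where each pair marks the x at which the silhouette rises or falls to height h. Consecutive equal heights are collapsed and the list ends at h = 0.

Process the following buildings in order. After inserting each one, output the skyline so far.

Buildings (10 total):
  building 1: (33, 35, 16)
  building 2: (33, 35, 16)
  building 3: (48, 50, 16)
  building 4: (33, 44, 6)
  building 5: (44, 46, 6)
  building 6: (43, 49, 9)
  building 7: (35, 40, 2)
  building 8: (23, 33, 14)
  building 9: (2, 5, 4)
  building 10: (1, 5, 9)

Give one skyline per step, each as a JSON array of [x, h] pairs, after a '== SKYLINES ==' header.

== SKYLINES ==
[[33,16],[35,0]]
[[33,16],[35,0]]
[[33,16],[35,0],[48,16],[50,0]]
[[33,16],[35,6],[44,0],[48,16],[50,0]]
[[33,16],[35,6],[46,0],[48,16],[50,0]]
[[33,16],[35,6],[43,9],[48,16],[50,0]]
[[33,16],[35,6],[43,9],[48,16],[50,0]]
[[23,14],[33,16],[35,6],[43,9],[48,16],[50,0]]
[[2,4],[5,0],[23,14],[33,16],[35,6],[43,9],[48,16],[50,0]]
[[1,9],[5,0],[23,14],[33,16],[35,6],[43,9],[48,16],[50,0]]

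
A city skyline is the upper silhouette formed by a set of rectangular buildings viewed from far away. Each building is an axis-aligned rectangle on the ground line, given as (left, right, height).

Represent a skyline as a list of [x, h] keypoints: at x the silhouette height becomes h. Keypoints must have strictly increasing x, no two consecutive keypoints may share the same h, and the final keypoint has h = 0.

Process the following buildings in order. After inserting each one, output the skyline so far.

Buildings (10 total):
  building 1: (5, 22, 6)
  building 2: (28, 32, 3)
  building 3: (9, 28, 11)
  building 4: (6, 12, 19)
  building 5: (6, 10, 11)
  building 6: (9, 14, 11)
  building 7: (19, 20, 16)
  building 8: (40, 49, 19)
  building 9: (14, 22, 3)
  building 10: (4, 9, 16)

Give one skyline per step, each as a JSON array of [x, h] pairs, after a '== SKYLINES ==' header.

== SKYLINES ==
[[5,6],[22,0]]
[[5,6],[22,0],[28,3],[32,0]]
[[5,6],[9,11],[28,3],[32,0]]
[[5,6],[6,19],[12,11],[28,3],[32,0]]
[[5,6],[6,19],[12,11],[28,3],[32,0]]
[[5,6],[6,19],[12,11],[28,3],[32,0]]
[[5,6],[6,19],[12,11],[19,16],[20,11],[28,3],[32,0]]
[[5,6],[6,19],[12,11],[19,16],[20,11],[28,3],[32,0],[40,19],[49,0]]
[[5,6],[6,19],[12,11],[19,16],[20,11],[28,3],[32,0],[40,19],[49,0]]
[[4,16],[6,19],[12,11],[19,16],[20,11],[28,3],[32,0],[40,19],[49,0]]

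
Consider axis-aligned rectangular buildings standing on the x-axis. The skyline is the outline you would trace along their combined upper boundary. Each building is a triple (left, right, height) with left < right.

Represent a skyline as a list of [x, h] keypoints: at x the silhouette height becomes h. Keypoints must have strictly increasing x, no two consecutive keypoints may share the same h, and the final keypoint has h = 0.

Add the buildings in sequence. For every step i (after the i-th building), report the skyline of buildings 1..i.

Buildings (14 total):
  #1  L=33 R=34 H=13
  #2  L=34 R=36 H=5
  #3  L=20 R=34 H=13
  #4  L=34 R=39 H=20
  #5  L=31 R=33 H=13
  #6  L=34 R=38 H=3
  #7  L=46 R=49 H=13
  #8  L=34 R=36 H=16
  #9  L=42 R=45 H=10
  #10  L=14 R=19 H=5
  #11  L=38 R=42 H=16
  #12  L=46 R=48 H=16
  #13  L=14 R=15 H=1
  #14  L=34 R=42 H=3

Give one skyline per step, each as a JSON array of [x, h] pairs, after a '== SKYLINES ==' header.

== SKYLINES ==
[[33,13],[34,0]]
[[33,13],[34,5],[36,0]]
[[20,13],[34,5],[36,0]]
[[20,13],[34,20],[39,0]]
[[20,13],[34,20],[39,0]]
[[20,13],[34,20],[39,0]]
[[20,13],[34,20],[39,0],[46,13],[49,0]]
[[20,13],[34,20],[39,0],[46,13],[49,0]]
[[20,13],[34,20],[39,0],[42,10],[45,0],[46,13],[49,0]]
[[14,5],[19,0],[20,13],[34,20],[39,0],[42,10],[45,0],[46,13],[49,0]]
[[14,5],[19,0],[20,13],[34,20],[39,16],[42,10],[45,0],[46,13],[49,0]]
[[14,5],[19,0],[20,13],[34,20],[39,16],[42,10],[45,0],[46,16],[48,13],[49,0]]
[[14,5],[19,0],[20,13],[34,20],[39,16],[42,10],[45,0],[46,16],[48,13],[49,0]]
[[14,5],[19,0],[20,13],[34,20],[39,16],[42,10],[45,0],[46,16],[48,13],[49,0]]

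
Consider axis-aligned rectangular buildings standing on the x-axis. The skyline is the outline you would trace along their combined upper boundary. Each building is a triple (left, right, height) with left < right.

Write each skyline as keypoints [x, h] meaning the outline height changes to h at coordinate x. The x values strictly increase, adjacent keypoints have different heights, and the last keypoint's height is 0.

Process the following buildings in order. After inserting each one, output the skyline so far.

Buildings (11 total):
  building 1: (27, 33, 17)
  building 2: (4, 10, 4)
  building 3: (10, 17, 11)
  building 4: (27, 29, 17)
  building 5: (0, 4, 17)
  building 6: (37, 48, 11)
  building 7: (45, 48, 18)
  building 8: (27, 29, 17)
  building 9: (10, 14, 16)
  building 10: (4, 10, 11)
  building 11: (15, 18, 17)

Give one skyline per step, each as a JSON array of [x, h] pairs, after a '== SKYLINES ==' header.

== SKYLINES ==
[[27,17],[33,0]]
[[4,4],[10,0],[27,17],[33,0]]
[[4,4],[10,11],[17,0],[27,17],[33,0]]
[[4,4],[10,11],[17,0],[27,17],[33,0]]
[[0,17],[4,4],[10,11],[17,0],[27,17],[33,0]]
[[0,17],[4,4],[10,11],[17,0],[27,17],[33,0],[37,11],[48,0]]
[[0,17],[4,4],[10,11],[17,0],[27,17],[33,0],[37,11],[45,18],[48,0]]
[[0,17],[4,4],[10,11],[17,0],[27,17],[33,0],[37,11],[45,18],[48,0]]
[[0,17],[4,4],[10,16],[14,11],[17,0],[27,17],[33,0],[37,11],[45,18],[48,0]]
[[0,17],[4,11],[10,16],[14,11],[17,0],[27,17],[33,0],[37,11],[45,18],[48,0]]
[[0,17],[4,11],[10,16],[14,11],[15,17],[18,0],[27,17],[33,0],[37,11],[45,18],[48,0]]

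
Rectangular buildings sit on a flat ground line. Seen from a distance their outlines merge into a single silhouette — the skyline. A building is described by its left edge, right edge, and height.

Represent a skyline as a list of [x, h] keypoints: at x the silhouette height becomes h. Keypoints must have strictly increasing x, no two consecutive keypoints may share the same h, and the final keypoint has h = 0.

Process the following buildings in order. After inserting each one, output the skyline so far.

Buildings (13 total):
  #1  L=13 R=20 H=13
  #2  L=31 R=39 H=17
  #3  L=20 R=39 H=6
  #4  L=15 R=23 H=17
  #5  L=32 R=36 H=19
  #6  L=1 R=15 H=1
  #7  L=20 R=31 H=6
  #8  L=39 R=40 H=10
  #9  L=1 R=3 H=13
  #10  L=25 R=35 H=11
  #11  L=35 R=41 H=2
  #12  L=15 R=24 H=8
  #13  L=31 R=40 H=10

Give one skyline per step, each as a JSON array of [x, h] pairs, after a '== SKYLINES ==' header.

== SKYLINES ==
[[13,13],[20,0]]
[[13,13],[20,0],[31,17],[39,0]]
[[13,13],[20,6],[31,17],[39,0]]
[[13,13],[15,17],[23,6],[31,17],[39,0]]
[[13,13],[15,17],[23,6],[31,17],[32,19],[36,17],[39,0]]
[[1,1],[13,13],[15,17],[23,6],[31,17],[32,19],[36,17],[39,0]]
[[1,1],[13,13],[15,17],[23,6],[31,17],[32,19],[36,17],[39,0]]
[[1,1],[13,13],[15,17],[23,6],[31,17],[32,19],[36,17],[39,10],[40,0]]
[[1,13],[3,1],[13,13],[15,17],[23,6],[31,17],[32,19],[36,17],[39,10],[40,0]]
[[1,13],[3,1],[13,13],[15,17],[23,6],[25,11],[31,17],[32,19],[36,17],[39,10],[40,0]]
[[1,13],[3,1],[13,13],[15,17],[23,6],[25,11],[31,17],[32,19],[36,17],[39,10],[40,2],[41,0]]
[[1,13],[3,1],[13,13],[15,17],[23,8],[24,6],[25,11],[31,17],[32,19],[36,17],[39,10],[40,2],[41,0]]
[[1,13],[3,1],[13,13],[15,17],[23,8],[24,6],[25,11],[31,17],[32,19],[36,17],[39,10],[40,2],[41,0]]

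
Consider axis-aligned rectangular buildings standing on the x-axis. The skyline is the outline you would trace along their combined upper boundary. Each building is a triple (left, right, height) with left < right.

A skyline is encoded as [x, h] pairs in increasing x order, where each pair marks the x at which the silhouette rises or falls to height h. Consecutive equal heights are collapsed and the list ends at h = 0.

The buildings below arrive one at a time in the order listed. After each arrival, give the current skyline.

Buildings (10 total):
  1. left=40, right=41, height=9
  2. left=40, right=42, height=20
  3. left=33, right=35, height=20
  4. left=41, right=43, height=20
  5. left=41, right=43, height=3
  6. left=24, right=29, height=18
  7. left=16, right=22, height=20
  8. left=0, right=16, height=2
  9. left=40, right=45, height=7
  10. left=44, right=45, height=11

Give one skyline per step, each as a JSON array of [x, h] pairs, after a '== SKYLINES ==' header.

== SKYLINES ==
[[40,9],[41,0]]
[[40,20],[42,0]]
[[33,20],[35,0],[40,20],[42,0]]
[[33,20],[35,0],[40,20],[43,0]]
[[33,20],[35,0],[40,20],[43,0]]
[[24,18],[29,0],[33,20],[35,0],[40,20],[43,0]]
[[16,20],[22,0],[24,18],[29,0],[33,20],[35,0],[40,20],[43,0]]
[[0,2],[16,20],[22,0],[24,18],[29,0],[33,20],[35,0],[40,20],[43,0]]
[[0,2],[16,20],[22,0],[24,18],[29,0],[33,20],[35,0],[40,20],[43,7],[45,0]]
[[0,2],[16,20],[22,0],[24,18],[29,0],[33,20],[35,0],[40,20],[43,7],[44,11],[45,0]]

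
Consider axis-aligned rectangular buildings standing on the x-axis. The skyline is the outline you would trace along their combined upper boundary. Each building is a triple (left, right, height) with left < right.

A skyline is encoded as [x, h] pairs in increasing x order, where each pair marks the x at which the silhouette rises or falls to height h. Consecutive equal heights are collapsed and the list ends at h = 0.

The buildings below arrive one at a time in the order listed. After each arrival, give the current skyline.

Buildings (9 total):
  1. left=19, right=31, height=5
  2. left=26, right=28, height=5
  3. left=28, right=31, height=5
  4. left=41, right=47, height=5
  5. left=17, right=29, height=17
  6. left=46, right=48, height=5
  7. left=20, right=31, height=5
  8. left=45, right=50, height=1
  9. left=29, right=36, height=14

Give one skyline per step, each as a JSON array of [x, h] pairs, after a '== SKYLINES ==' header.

== SKYLINES ==
[[19,5],[31,0]]
[[19,5],[31,0]]
[[19,5],[31,0]]
[[19,5],[31,0],[41,5],[47,0]]
[[17,17],[29,5],[31,0],[41,5],[47,0]]
[[17,17],[29,5],[31,0],[41,5],[48,0]]
[[17,17],[29,5],[31,0],[41,5],[48,0]]
[[17,17],[29,5],[31,0],[41,5],[48,1],[50,0]]
[[17,17],[29,14],[36,0],[41,5],[48,1],[50,0]]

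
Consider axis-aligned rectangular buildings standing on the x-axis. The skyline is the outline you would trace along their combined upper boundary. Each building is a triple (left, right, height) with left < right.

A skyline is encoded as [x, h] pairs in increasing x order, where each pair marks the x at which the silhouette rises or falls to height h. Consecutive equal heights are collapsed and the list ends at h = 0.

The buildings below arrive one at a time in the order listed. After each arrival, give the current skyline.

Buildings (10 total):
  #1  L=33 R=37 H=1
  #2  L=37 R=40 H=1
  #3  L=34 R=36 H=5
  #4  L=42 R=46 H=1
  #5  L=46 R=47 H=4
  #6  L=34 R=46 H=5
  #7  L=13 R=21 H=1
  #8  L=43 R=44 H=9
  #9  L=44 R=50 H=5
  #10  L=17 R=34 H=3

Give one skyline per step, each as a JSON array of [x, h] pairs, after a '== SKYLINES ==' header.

== SKYLINES ==
[[33,1],[37,0]]
[[33,1],[40,0]]
[[33,1],[34,5],[36,1],[40,0]]
[[33,1],[34,5],[36,1],[40,0],[42,1],[46,0]]
[[33,1],[34,5],[36,1],[40,0],[42,1],[46,4],[47,0]]
[[33,1],[34,5],[46,4],[47,0]]
[[13,1],[21,0],[33,1],[34,5],[46,4],[47,0]]
[[13,1],[21,0],[33,1],[34,5],[43,9],[44,5],[46,4],[47,0]]
[[13,1],[21,0],[33,1],[34,5],[43,9],[44,5],[50,0]]
[[13,1],[17,3],[34,5],[43,9],[44,5],[50,0]]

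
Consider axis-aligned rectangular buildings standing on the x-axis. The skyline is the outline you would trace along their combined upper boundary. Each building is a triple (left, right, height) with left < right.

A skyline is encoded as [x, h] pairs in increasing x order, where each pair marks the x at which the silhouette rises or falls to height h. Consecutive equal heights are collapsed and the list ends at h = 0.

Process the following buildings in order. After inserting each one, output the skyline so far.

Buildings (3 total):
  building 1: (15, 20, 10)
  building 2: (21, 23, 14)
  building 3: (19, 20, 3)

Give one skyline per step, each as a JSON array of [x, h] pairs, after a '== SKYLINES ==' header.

== SKYLINES ==
[[15,10],[20,0]]
[[15,10],[20,0],[21,14],[23,0]]
[[15,10],[20,0],[21,14],[23,0]]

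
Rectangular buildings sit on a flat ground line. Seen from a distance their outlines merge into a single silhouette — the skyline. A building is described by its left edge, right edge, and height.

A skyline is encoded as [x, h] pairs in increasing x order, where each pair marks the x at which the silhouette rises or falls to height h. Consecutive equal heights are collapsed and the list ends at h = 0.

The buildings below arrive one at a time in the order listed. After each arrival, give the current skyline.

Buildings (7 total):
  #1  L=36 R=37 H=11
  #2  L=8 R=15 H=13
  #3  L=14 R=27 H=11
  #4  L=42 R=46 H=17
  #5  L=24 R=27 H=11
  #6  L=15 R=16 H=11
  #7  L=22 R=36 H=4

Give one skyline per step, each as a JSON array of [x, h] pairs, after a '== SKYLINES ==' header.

== SKYLINES ==
[[36,11],[37,0]]
[[8,13],[15,0],[36,11],[37,0]]
[[8,13],[15,11],[27,0],[36,11],[37,0]]
[[8,13],[15,11],[27,0],[36,11],[37,0],[42,17],[46,0]]
[[8,13],[15,11],[27,0],[36,11],[37,0],[42,17],[46,0]]
[[8,13],[15,11],[27,0],[36,11],[37,0],[42,17],[46,0]]
[[8,13],[15,11],[27,4],[36,11],[37,0],[42,17],[46,0]]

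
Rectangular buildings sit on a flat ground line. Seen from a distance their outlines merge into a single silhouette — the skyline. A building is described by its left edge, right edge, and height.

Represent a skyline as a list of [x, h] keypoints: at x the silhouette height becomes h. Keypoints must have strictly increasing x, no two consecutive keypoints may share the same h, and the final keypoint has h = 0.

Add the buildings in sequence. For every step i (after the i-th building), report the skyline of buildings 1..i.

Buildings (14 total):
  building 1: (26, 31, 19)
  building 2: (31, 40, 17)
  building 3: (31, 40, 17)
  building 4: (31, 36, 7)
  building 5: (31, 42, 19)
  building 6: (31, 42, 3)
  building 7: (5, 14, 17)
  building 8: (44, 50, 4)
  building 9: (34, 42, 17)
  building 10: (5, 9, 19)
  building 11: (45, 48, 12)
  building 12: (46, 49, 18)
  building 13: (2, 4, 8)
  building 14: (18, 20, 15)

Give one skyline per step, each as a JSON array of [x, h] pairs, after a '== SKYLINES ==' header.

== SKYLINES ==
[[26,19],[31,0]]
[[26,19],[31,17],[40,0]]
[[26,19],[31,17],[40,0]]
[[26,19],[31,17],[40,0]]
[[26,19],[42,0]]
[[26,19],[42,0]]
[[5,17],[14,0],[26,19],[42,0]]
[[5,17],[14,0],[26,19],[42,0],[44,4],[50,0]]
[[5,17],[14,0],[26,19],[42,0],[44,4],[50,0]]
[[5,19],[9,17],[14,0],[26,19],[42,0],[44,4],[50,0]]
[[5,19],[9,17],[14,0],[26,19],[42,0],[44,4],[45,12],[48,4],[50,0]]
[[5,19],[9,17],[14,0],[26,19],[42,0],[44,4],[45,12],[46,18],[49,4],[50,0]]
[[2,8],[4,0],[5,19],[9,17],[14,0],[26,19],[42,0],[44,4],[45,12],[46,18],[49,4],[50,0]]
[[2,8],[4,0],[5,19],[9,17],[14,0],[18,15],[20,0],[26,19],[42,0],[44,4],[45,12],[46,18],[49,4],[50,0]]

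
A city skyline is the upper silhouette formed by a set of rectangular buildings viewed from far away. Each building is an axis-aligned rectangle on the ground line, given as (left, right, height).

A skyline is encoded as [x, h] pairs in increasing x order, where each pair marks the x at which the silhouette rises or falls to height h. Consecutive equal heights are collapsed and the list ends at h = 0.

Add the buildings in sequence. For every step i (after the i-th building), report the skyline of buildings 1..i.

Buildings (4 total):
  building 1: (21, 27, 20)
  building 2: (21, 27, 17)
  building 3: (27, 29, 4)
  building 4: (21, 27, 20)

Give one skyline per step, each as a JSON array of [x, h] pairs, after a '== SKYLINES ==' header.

== SKYLINES ==
[[21,20],[27,0]]
[[21,20],[27,0]]
[[21,20],[27,4],[29,0]]
[[21,20],[27,4],[29,0]]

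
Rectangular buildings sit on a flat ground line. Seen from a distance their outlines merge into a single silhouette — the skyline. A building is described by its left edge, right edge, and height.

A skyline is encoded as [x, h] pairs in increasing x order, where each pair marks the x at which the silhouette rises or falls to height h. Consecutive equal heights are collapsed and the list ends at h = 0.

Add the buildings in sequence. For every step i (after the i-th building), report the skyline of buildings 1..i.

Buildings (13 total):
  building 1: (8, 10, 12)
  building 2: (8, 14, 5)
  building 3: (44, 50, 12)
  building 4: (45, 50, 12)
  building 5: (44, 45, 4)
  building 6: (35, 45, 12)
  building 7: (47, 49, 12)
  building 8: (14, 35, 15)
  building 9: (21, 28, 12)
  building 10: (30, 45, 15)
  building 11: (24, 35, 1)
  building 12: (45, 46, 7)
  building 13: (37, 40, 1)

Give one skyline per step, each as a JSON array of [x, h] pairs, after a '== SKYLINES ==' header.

== SKYLINES ==
[[8,12],[10,0]]
[[8,12],[10,5],[14,0]]
[[8,12],[10,5],[14,0],[44,12],[50,0]]
[[8,12],[10,5],[14,0],[44,12],[50,0]]
[[8,12],[10,5],[14,0],[44,12],[50,0]]
[[8,12],[10,5],[14,0],[35,12],[50,0]]
[[8,12],[10,5],[14,0],[35,12],[50,0]]
[[8,12],[10,5],[14,15],[35,12],[50,0]]
[[8,12],[10,5],[14,15],[35,12],[50,0]]
[[8,12],[10,5],[14,15],[45,12],[50,0]]
[[8,12],[10,5],[14,15],[45,12],[50,0]]
[[8,12],[10,5],[14,15],[45,12],[50,0]]
[[8,12],[10,5],[14,15],[45,12],[50,0]]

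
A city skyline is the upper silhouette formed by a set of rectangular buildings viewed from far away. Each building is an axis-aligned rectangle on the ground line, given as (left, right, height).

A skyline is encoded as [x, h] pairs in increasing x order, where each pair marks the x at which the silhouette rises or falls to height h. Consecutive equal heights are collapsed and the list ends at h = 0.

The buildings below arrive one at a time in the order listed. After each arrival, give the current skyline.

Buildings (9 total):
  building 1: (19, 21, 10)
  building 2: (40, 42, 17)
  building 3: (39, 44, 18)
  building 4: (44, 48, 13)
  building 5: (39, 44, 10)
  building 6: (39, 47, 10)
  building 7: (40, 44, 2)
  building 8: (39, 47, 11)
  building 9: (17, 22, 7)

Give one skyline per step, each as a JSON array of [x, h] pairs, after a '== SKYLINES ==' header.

== SKYLINES ==
[[19,10],[21,0]]
[[19,10],[21,0],[40,17],[42,0]]
[[19,10],[21,0],[39,18],[44,0]]
[[19,10],[21,0],[39,18],[44,13],[48,0]]
[[19,10],[21,0],[39,18],[44,13],[48,0]]
[[19,10],[21,0],[39,18],[44,13],[48,0]]
[[19,10],[21,0],[39,18],[44,13],[48,0]]
[[19,10],[21,0],[39,18],[44,13],[48,0]]
[[17,7],[19,10],[21,7],[22,0],[39,18],[44,13],[48,0]]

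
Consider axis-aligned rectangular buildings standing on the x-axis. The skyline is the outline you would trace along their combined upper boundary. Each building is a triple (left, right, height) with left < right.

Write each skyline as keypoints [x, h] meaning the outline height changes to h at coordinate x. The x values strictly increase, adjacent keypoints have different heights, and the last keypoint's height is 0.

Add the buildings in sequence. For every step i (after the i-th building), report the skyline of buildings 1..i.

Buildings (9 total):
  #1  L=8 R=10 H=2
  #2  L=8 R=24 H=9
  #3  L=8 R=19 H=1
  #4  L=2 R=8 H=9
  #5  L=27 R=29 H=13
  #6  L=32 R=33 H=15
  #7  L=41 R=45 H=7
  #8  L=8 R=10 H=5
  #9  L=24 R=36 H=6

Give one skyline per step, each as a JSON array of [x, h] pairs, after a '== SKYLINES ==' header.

== SKYLINES ==
[[8,2],[10,0]]
[[8,9],[24,0]]
[[8,9],[24,0]]
[[2,9],[24,0]]
[[2,9],[24,0],[27,13],[29,0]]
[[2,9],[24,0],[27,13],[29,0],[32,15],[33,0]]
[[2,9],[24,0],[27,13],[29,0],[32,15],[33,0],[41,7],[45,0]]
[[2,9],[24,0],[27,13],[29,0],[32,15],[33,0],[41,7],[45,0]]
[[2,9],[24,6],[27,13],[29,6],[32,15],[33,6],[36,0],[41,7],[45,0]]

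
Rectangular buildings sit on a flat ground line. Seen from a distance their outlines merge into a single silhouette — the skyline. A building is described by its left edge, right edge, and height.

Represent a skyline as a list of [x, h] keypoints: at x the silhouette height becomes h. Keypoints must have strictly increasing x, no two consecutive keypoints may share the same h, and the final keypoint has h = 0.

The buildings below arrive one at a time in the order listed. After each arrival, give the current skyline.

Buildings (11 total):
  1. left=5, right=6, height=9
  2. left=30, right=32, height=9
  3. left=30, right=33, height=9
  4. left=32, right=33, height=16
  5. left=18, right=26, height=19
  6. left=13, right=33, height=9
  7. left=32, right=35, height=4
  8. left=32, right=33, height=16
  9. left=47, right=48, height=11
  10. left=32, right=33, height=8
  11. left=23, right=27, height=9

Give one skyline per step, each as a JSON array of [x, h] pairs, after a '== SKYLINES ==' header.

== SKYLINES ==
[[5,9],[6,0]]
[[5,9],[6,0],[30,9],[32,0]]
[[5,9],[6,0],[30,9],[33,0]]
[[5,9],[6,0],[30,9],[32,16],[33,0]]
[[5,9],[6,0],[18,19],[26,0],[30,9],[32,16],[33,0]]
[[5,9],[6,0],[13,9],[18,19],[26,9],[32,16],[33,0]]
[[5,9],[6,0],[13,9],[18,19],[26,9],[32,16],[33,4],[35,0]]
[[5,9],[6,0],[13,9],[18,19],[26,9],[32,16],[33,4],[35,0]]
[[5,9],[6,0],[13,9],[18,19],[26,9],[32,16],[33,4],[35,0],[47,11],[48,0]]
[[5,9],[6,0],[13,9],[18,19],[26,9],[32,16],[33,4],[35,0],[47,11],[48,0]]
[[5,9],[6,0],[13,9],[18,19],[26,9],[32,16],[33,4],[35,0],[47,11],[48,0]]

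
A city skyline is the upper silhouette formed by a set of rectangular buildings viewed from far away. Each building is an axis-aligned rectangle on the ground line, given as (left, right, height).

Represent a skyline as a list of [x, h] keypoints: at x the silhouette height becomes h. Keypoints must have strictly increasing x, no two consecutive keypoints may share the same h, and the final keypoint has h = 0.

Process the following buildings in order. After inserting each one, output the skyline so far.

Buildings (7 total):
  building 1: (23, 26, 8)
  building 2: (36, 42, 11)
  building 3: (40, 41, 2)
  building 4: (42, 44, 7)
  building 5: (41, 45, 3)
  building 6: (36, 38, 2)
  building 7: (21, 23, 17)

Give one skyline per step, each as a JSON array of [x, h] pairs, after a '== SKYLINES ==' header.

== SKYLINES ==
[[23,8],[26,0]]
[[23,8],[26,0],[36,11],[42,0]]
[[23,8],[26,0],[36,11],[42,0]]
[[23,8],[26,0],[36,11],[42,7],[44,0]]
[[23,8],[26,0],[36,11],[42,7],[44,3],[45,0]]
[[23,8],[26,0],[36,11],[42,7],[44,3],[45,0]]
[[21,17],[23,8],[26,0],[36,11],[42,7],[44,3],[45,0]]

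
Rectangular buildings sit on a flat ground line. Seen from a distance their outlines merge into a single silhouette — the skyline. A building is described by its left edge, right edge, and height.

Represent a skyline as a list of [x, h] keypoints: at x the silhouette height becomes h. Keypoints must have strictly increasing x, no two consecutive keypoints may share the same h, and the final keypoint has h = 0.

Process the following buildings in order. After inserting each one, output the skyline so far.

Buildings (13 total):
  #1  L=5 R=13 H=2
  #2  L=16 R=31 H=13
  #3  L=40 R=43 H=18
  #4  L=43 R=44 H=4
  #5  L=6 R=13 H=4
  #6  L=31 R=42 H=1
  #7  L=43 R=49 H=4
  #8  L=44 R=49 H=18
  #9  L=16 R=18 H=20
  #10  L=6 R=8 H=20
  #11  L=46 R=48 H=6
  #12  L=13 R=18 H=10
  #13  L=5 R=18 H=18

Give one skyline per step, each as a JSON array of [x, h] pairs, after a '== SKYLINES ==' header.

== SKYLINES ==
[[5,2],[13,0]]
[[5,2],[13,0],[16,13],[31,0]]
[[5,2],[13,0],[16,13],[31,0],[40,18],[43,0]]
[[5,2],[13,0],[16,13],[31,0],[40,18],[43,4],[44,0]]
[[5,2],[6,4],[13,0],[16,13],[31,0],[40,18],[43,4],[44,0]]
[[5,2],[6,4],[13,0],[16,13],[31,1],[40,18],[43,4],[44,0]]
[[5,2],[6,4],[13,0],[16,13],[31,1],[40,18],[43,4],[49,0]]
[[5,2],[6,4],[13,0],[16,13],[31,1],[40,18],[43,4],[44,18],[49,0]]
[[5,2],[6,4],[13,0],[16,20],[18,13],[31,1],[40,18],[43,4],[44,18],[49,0]]
[[5,2],[6,20],[8,4],[13,0],[16,20],[18,13],[31,1],[40,18],[43,4],[44,18],[49,0]]
[[5,2],[6,20],[8,4],[13,0],[16,20],[18,13],[31,1],[40,18],[43,4],[44,18],[49,0]]
[[5,2],[6,20],[8,4],[13,10],[16,20],[18,13],[31,1],[40,18],[43,4],[44,18],[49,0]]
[[5,18],[6,20],[8,18],[16,20],[18,13],[31,1],[40,18],[43,4],[44,18],[49,0]]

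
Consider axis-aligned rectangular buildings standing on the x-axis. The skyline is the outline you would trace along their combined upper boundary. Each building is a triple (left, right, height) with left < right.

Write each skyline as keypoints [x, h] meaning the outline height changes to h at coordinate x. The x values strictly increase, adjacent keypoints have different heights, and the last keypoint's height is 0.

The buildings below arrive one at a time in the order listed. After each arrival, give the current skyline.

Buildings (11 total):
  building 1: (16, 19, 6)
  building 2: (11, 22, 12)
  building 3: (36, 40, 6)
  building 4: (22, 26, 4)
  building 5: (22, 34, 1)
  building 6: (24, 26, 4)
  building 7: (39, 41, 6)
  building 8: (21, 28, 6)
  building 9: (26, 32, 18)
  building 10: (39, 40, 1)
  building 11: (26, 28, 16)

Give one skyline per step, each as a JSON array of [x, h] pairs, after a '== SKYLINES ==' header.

== SKYLINES ==
[[16,6],[19,0]]
[[11,12],[22,0]]
[[11,12],[22,0],[36,6],[40,0]]
[[11,12],[22,4],[26,0],[36,6],[40,0]]
[[11,12],[22,4],[26,1],[34,0],[36,6],[40,0]]
[[11,12],[22,4],[26,1],[34,0],[36,6],[40,0]]
[[11,12],[22,4],[26,1],[34,0],[36,6],[41,0]]
[[11,12],[22,6],[28,1],[34,0],[36,6],[41,0]]
[[11,12],[22,6],[26,18],[32,1],[34,0],[36,6],[41,0]]
[[11,12],[22,6],[26,18],[32,1],[34,0],[36,6],[41,0]]
[[11,12],[22,6],[26,18],[32,1],[34,0],[36,6],[41,0]]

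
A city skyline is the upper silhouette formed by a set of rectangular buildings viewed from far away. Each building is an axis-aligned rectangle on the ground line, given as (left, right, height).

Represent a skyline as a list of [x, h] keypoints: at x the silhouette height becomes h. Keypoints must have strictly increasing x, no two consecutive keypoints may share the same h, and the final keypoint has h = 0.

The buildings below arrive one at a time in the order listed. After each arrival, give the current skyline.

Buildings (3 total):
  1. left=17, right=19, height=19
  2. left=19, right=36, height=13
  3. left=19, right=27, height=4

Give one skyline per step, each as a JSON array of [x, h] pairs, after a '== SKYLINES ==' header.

== SKYLINES ==
[[17,19],[19,0]]
[[17,19],[19,13],[36,0]]
[[17,19],[19,13],[36,0]]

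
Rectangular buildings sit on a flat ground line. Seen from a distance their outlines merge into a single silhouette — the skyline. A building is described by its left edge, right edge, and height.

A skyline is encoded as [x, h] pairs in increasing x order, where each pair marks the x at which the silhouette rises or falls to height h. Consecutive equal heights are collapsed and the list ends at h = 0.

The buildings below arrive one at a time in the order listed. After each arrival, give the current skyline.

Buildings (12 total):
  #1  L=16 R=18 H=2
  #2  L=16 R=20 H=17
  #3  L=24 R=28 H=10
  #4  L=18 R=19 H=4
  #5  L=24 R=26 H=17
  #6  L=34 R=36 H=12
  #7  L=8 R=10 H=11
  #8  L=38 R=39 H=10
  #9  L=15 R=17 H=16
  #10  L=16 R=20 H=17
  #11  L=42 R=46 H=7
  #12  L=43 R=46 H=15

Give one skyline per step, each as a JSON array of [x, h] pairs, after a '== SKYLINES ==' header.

== SKYLINES ==
[[16,2],[18,0]]
[[16,17],[20,0]]
[[16,17],[20,0],[24,10],[28,0]]
[[16,17],[20,0],[24,10],[28,0]]
[[16,17],[20,0],[24,17],[26,10],[28,0]]
[[16,17],[20,0],[24,17],[26,10],[28,0],[34,12],[36,0]]
[[8,11],[10,0],[16,17],[20,0],[24,17],[26,10],[28,0],[34,12],[36,0]]
[[8,11],[10,0],[16,17],[20,0],[24,17],[26,10],[28,0],[34,12],[36,0],[38,10],[39,0]]
[[8,11],[10,0],[15,16],[16,17],[20,0],[24,17],[26,10],[28,0],[34,12],[36,0],[38,10],[39,0]]
[[8,11],[10,0],[15,16],[16,17],[20,0],[24,17],[26,10],[28,0],[34,12],[36,0],[38,10],[39,0]]
[[8,11],[10,0],[15,16],[16,17],[20,0],[24,17],[26,10],[28,0],[34,12],[36,0],[38,10],[39,0],[42,7],[46,0]]
[[8,11],[10,0],[15,16],[16,17],[20,0],[24,17],[26,10],[28,0],[34,12],[36,0],[38,10],[39,0],[42,7],[43,15],[46,0]]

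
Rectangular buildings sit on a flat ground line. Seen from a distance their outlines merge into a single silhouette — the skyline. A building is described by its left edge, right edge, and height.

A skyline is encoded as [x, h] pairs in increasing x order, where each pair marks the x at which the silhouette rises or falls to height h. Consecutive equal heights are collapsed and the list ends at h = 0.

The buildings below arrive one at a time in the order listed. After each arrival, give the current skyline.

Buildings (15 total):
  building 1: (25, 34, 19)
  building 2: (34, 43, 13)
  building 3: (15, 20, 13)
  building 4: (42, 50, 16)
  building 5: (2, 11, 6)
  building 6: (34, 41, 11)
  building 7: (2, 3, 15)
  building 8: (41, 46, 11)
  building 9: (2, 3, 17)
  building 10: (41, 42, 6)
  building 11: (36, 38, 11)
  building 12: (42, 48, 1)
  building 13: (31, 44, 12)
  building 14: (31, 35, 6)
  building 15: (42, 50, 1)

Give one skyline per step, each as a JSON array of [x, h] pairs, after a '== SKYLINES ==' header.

== SKYLINES ==
[[25,19],[34,0]]
[[25,19],[34,13],[43,0]]
[[15,13],[20,0],[25,19],[34,13],[43,0]]
[[15,13],[20,0],[25,19],[34,13],[42,16],[50,0]]
[[2,6],[11,0],[15,13],[20,0],[25,19],[34,13],[42,16],[50,0]]
[[2,6],[11,0],[15,13],[20,0],[25,19],[34,13],[42,16],[50,0]]
[[2,15],[3,6],[11,0],[15,13],[20,0],[25,19],[34,13],[42,16],[50,0]]
[[2,15],[3,6],[11,0],[15,13],[20,0],[25,19],[34,13],[42,16],[50,0]]
[[2,17],[3,6],[11,0],[15,13],[20,0],[25,19],[34,13],[42,16],[50,0]]
[[2,17],[3,6],[11,0],[15,13],[20,0],[25,19],[34,13],[42,16],[50,0]]
[[2,17],[3,6],[11,0],[15,13],[20,0],[25,19],[34,13],[42,16],[50,0]]
[[2,17],[3,6],[11,0],[15,13],[20,0],[25,19],[34,13],[42,16],[50,0]]
[[2,17],[3,6],[11,0],[15,13],[20,0],[25,19],[34,13],[42,16],[50,0]]
[[2,17],[3,6],[11,0],[15,13],[20,0],[25,19],[34,13],[42,16],[50,0]]
[[2,17],[3,6],[11,0],[15,13],[20,0],[25,19],[34,13],[42,16],[50,0]]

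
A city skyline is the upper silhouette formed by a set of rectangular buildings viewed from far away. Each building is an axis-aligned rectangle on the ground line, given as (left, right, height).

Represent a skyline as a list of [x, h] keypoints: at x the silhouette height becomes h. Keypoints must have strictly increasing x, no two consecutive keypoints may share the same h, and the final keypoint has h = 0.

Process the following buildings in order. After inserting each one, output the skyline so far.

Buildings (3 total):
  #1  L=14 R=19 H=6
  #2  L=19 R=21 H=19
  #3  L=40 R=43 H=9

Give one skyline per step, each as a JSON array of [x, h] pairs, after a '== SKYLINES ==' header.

== SKYLINES ==
[[14,6],[19,0]]
[[14,6],[19,19],[21,0]]
[[14,6],[19,19],[21,0],[40,9],[43,0]]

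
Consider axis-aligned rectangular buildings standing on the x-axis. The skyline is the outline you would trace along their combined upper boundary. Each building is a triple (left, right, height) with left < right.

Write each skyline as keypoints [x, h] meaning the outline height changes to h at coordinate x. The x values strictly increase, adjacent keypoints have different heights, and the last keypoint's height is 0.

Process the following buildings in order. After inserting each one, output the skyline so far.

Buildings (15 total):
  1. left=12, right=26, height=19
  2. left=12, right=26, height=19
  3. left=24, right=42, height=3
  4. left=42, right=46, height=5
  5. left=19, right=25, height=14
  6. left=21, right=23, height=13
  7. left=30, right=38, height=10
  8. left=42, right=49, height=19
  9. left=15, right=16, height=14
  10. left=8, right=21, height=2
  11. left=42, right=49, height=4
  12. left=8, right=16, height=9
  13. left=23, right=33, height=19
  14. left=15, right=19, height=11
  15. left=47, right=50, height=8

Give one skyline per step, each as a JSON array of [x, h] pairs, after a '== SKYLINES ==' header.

== SKYLINES ==
[[12,19],[26,0]]
[[12,19],[26,0]]
[[12,19],[26,3],[42,0]]
[[12,19],[26,3],[42,5],[46,0]]
[[12,19],[26,3],[42,5],[46,0]]
[[12,19],[26,3],[42,5],[46,0]]
[[12,19],[26,3],[30,10],[38,3],[42,5],[46,0]]
[[12,19],[26,3],[30,10],[38,3],[42,19],[49,0]]
[[12,19],[26,3],[30,10],[38,3],[42,19],[49,0]]
[[8,2],[12,19],[26,3],[30,10],[38,3],[42,19],[49,0]]
[[8,2],[12,19],[26,3],[30,10],[38,3],[42,19],[49,0]]
[[8,9],[12,19],[26,3],[30,10],[38,3],[42,19],[49,0]]
[[8,9],[12,19],[33,10],[38,3],[42,19],[49,0]]
[[8,9],[12,19],[33,10],[38,3],[42,19],[49,0]]
[[8,9],[12,19],[33,10],[38,3],[42,19],[49,8],[50,0]]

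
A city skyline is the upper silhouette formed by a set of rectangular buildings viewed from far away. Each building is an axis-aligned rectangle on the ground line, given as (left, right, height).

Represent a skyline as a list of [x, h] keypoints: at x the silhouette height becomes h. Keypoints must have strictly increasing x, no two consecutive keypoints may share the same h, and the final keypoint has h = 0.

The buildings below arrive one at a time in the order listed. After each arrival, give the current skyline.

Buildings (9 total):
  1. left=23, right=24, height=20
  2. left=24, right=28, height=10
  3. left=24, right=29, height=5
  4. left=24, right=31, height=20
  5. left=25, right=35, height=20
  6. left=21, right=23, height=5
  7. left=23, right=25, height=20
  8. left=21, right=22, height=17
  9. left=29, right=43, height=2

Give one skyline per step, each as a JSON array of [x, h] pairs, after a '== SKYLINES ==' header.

== SKYLINES ==
[[23,20],[24,0]]
[[23,20],[24,10],[28,0]]
[[23,20],[24,10],[28,5],[29,0]]
[[23,20],[31,0]]
[[23,20],[35,0]]
[[21,5],[23,20],[35,0]]
[[21,5],[23,20],[35,0]]
[[21,17],[22,5],[23,20],[35,0]]
[[21,17],[22,5],[23,20],[35,2],[43,0]]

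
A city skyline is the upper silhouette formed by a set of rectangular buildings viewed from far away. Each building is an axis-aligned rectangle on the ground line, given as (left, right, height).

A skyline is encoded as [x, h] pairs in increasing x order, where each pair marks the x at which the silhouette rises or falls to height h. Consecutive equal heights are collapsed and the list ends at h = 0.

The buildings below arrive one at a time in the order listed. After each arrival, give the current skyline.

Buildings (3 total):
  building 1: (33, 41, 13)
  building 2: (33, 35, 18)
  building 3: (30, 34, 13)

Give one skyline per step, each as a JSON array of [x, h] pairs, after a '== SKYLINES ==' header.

== SKYLINES ==
[[33,13],[41,0]]
[[33,18],[35,13],[41,0]]
[[30,13],[33,18],[35,13],[41,0]]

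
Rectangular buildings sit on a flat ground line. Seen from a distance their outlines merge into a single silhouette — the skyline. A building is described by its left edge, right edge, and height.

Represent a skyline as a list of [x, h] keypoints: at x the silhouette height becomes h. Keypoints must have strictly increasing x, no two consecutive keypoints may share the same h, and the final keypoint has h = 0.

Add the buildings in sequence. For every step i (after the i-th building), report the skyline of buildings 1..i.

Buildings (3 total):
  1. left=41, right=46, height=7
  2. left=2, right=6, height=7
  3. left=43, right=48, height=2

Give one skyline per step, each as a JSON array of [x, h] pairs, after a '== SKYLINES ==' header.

== SKYLINES ==
[[41,7],[46,0]]
[[2,7],[6,0],[41,7],[46,0]]
[[2,7],[6,0],[41,7],[46,2],[48,0]]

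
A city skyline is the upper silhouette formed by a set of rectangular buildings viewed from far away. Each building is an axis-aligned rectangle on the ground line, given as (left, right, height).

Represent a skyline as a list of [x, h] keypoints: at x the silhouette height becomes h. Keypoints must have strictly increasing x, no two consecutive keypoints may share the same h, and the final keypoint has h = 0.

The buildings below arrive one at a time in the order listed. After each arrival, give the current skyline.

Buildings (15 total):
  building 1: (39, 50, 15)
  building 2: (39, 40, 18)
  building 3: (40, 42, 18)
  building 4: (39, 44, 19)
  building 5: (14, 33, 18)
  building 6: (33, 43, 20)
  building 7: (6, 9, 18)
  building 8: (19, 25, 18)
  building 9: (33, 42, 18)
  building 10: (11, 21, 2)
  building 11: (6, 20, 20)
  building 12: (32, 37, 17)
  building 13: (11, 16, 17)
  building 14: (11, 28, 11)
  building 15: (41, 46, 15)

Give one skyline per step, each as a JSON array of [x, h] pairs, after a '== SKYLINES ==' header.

== SKYLINES ==
[[39,15],[50,0]]
[[39,18],[40,15],[50,0]]
[[39,18],[42,15],[50,0]]
[[39,19],[44,15],[50,0]]
[[14,18],[33,0],[39,19],[44,15],[50,0]]
[[14,18],[33,20],[43,19],[44,15],[50,0]]
[[6,18],[9,0],[14,18],[33,20],[43,19],[44,15],[50,0]]
[[6,18],[9,0],[14,18],[33,20],[43,19],[44,15],[50,0]]
[[6,18],[9,0],[14,18],[33,20],[43,19],[44,15],[50,0]]
[[6,18],[9,0],[11,2],[14,18],[33,20],[43,19],[44,15],[50,0]]
[[6,20],[20,18],[33,20],[43,19],[44,15],[50,0]]
[[6,20],[20,18],[33,20],[43,19],[44,15],[50,0]]
[[6,20],[20,18],[33,20],[43,19],[44,15],[50,0]]
[[6,20],[20,18],[33,20],[43,19],[44,15],[50,0]]
[[6,20],[20,18],[33,20],[43,19],[44,15],[50,0]]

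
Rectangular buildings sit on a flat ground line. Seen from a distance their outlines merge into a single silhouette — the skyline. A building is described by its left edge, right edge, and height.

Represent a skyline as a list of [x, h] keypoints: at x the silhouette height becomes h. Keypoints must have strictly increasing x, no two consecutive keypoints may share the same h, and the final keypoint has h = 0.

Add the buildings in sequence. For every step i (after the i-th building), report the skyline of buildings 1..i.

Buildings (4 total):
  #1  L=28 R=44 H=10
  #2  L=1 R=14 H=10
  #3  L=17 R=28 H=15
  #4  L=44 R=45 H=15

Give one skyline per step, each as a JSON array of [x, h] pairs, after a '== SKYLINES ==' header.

== SKYLINES ==
[[28,10],[44,0]]
[[1,10],[14,0],[28,10],[44,0]]
[[1,10],[14,0],[17,15],[28,10],[44,0]]
[[1,10],[14,0],[17,15],[28,10],[44,15],[45,0]]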